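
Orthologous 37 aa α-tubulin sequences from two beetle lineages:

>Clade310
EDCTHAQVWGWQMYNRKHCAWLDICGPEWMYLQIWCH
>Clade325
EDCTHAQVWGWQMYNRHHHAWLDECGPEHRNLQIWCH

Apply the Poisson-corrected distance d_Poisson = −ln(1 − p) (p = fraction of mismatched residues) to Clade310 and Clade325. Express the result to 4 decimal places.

0.1769

Differing sites — 17:K/H; 19:C/H; 24:I/E; 29:W/H; 30:M/R; 31:Y/N.
p = 6/37 = 0.162162.
d = −ln(1 − 0.162162) = −ln(0.837838) = 0.1769.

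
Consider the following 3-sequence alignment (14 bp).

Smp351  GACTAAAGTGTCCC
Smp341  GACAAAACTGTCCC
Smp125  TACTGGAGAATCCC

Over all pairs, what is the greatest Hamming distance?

7

Pairwise Hamming distances:
  Smp351 vs Smp341: 2
  Smp351 vs Smp125: 5
  Smp341 vs Smp125: 7
The largest is 7, between Smp341 and Smp125.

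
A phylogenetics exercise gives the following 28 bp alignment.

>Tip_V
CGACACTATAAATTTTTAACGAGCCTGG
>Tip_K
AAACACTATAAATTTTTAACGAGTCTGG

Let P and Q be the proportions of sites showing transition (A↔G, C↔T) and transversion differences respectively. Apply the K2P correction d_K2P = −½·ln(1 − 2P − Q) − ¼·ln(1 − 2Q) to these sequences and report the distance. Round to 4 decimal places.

Mismatches occur at site 1 (C→A, transversion), site 2 (G→A, transition), site 24 (C→T, transition).
Of the 3 differences, 2 transitions and 1 transversion over 28 sites: P = 2/28 = 0.071429, Q = 1/28 = 0.035714.
d = −0.5·ln(0.821428) − 0.25·ln(0.928572) = −0.5·(-0.196711) − 0.25·(-0.074107) = 0.1169.

0.1169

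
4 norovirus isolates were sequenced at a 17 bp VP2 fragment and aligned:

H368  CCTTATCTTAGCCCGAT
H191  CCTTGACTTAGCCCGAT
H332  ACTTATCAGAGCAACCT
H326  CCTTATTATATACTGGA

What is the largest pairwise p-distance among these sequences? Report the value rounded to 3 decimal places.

Pairwise Hamming distances:
  H368 vs H191: 2
  H368 vs H332: 7
  H368 vs H326: 7
  H191 vs H332: 9
  H191 vs H326: 9
  H332 vs H326: 10
The largest is 10 mismatches, between H332 and H326; p = 10/17 = 0.588.

0.588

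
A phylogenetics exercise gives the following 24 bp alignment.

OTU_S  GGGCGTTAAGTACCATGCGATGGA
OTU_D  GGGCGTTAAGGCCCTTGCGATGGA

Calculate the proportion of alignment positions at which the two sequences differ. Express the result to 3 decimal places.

0.125

The sequences differ at positions 11 (T/G), 12 (A/C), 15 (A/T).
There are 3 differences over 24 sites, so p = 3/24 = 0.125.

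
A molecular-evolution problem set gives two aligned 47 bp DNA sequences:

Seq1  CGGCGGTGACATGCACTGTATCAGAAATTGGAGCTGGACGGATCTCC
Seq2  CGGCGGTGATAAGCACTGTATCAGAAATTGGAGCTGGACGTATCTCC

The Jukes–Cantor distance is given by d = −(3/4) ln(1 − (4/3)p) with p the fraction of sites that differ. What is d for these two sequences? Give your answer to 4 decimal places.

Differing sites — 10:C/T; 12:T/A; 41:G/T.
p = 3/47 = 0.063830.
d = −0.75 · ln(1 − (4/3)·0.063830) = −0.75 · ln(0.914893) = −0.75 · (-0.088948) = 0.0667.

0.0667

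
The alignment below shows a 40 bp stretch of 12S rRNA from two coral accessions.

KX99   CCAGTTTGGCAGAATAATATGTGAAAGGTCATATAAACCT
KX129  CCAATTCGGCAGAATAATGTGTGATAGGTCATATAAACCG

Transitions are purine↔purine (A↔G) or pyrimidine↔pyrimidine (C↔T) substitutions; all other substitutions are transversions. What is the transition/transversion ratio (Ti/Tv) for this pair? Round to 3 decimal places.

1.500

The sequences differ at positions 4 (G/A, transition), 7 (T/C, transition), 19 (A/G, transition), 25 (A/T, transversion), 40 (T/G, transversion).
Of the 5 differences, 3 transitions and 2 transversions, so Ti/Tv = 3/2 = 1.500.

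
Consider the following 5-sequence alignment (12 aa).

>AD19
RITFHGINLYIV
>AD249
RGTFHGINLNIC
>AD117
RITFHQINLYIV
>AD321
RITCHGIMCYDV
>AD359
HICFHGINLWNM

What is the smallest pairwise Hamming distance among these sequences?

1

Pairwise Hamming distances:
  AD19 vs AD249: 3
  AD19 vs AD117: 1
  AD19 vs AD321: 4
  AD19 vs AD359: 5
  AD249 vs AD117: 4
  AD249 vs AD321: 7
  AD249 vs AD359: 6
  AD117 vs AD321: 5
  AD117 vs AD359: 6
  AD321 vs AD359: 8
The smallest is 1, between AD19 and AD117.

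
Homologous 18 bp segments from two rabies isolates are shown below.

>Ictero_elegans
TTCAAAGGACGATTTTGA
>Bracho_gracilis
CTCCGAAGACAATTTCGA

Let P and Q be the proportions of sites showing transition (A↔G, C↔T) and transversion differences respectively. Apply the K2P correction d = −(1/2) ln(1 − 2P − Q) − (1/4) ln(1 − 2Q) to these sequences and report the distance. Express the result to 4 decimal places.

Mismatches occur at site 1 (T/C, transition), site 4 (A/C, transversion), site 5 (A/G, transition), site 7 (G/A, transition), site 11 (G/A, transition), site 16 (T/C, transition).
Of the 6 differences, 5 transitions and 1 transversion over 18 sites: P = 5/18 = 0.277778, Q = 1/18 = 0.055556.
d = −0.5·ln(0.388888) − 0.25·ln(0.888888) = −0.5·(-0.944464) − 0.25·(-0.117784) = 0.5017.

0.5017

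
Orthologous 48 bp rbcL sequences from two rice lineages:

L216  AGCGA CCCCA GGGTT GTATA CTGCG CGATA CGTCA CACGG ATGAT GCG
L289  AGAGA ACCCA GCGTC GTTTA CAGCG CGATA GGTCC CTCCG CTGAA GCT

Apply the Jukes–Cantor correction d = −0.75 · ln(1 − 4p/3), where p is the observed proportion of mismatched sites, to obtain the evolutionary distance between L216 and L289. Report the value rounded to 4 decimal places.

The sequences differ at positions 3 (C/A), 6 (C/A), 12 (G/C), 15 (T/C), 18 (A/T), 22 (T/A), 31 (C/G), 35 (A/C), 37 (A/T), 39 (G/C), 41 (A/C), 45 (T/A), 48 (G/T).
p = 13/48 = 0.270833.
d = −0.75 · ln(1 − (4/3)·0.270833) = −0.75 · ln(0.638889) = −0.75 · (-0.448025) = 0.3360.

0.3360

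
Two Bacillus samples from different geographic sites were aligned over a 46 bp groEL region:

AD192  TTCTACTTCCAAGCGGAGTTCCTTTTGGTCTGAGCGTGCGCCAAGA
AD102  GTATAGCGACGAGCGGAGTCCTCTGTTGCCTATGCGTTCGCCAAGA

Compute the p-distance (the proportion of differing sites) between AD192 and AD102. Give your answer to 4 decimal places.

The sequences differ at positions 1 (T/G), 3 (C/A), 6 (C/G), 7 (T/C), 8 (T/G), 9 (C/A), 11 (A/G), 20 (T/C), 22 (C/T), 23 (T/C), 25 (T/G), 27 (G/T), 29 (T/C), 32 (G/A), 33 (A/T), 38 (G/T).
There are 16 differences over 46 sites, so p = 16/46 = 0.3478.

0.3478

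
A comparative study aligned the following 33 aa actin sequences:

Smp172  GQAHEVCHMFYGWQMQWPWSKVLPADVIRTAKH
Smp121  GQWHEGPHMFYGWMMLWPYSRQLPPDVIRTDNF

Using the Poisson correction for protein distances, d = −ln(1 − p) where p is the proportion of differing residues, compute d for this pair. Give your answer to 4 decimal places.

The sequences differ at positions 3 (A/W), 6 (V/G), 7 (C/P), 14 (Q/M), 16 (Q/L), 19 (W/Y), 21 (K/R), 22 (V/Q), 25 (A/P), 31 (A/D), 32 (K/N), 33 (H/F).
p = 12/33 = 0.363636.
d = −ln(1 − 0.363636) = −ln(0.636364) = 0.4520.

0.4520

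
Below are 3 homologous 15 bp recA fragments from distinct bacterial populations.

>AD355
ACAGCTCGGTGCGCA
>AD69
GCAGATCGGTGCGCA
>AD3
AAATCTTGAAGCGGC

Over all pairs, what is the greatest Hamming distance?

9

Pairwise Hamming distances:
  AD355 vs AD69: 2
  AD355 vs AD3: 7
  AD69 vs AD3: 9
The largest is 9, between AD69 and AD3.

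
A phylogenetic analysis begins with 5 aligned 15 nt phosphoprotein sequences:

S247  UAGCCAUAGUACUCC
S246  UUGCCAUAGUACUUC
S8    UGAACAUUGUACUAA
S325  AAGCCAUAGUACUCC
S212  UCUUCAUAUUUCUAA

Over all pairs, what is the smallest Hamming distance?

1

Pairwise Hamming distances:
  S247 vs S246: 2
  S247 vs S8: 6
  S247 vs S325: 1
  S247 vs S212: 7
  S246 vs S8: 6
  S246 vs S325: 3
  S246 vs S212: 7
  S8 vs S325: 7
  S8 vs S212: 6
  S325 vs S212: 8
The smallest is 1, between S247 and S325.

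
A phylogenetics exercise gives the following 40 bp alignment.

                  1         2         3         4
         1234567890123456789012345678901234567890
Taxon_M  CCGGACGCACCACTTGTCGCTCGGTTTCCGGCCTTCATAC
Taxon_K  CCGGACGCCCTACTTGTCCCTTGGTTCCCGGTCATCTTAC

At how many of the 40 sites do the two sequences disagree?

8

Mismatches occur at site 9 (A→C), site 11 (C→T), site 19 (G→C), site 22 (C→T), site 27 (T→C), site 32 (C→T), site 34 (T→A), site 37 (A→T).
That gives 8 mismatches out of 40 aligned sites, so the Hamming distance is 8.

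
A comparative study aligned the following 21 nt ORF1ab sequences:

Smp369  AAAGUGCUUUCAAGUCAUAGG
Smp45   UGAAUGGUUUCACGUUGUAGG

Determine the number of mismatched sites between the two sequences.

7

The sequences differ at positions 1 (A/U), 2 (A/G), 4 (G/A), 7 (C/G), 13 (A/C), 16 (C/U), 17 (A/G).
That gives 7 mismatches out of 21 aligned sites, so the Hamming distance is 7.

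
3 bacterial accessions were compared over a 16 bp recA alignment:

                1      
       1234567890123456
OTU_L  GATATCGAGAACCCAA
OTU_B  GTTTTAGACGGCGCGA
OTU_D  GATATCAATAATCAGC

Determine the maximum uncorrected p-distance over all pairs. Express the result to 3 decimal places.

0.688

Pairwise Hamming distances:
  OTU_L vs OTU_B: 8
  OTU_L vs OTU_D: 6
  OTU_B vs OTU_D: 11
The largest is 11 mismatches, between OTU_B and OTU_D; p = 11/16 = 0.688.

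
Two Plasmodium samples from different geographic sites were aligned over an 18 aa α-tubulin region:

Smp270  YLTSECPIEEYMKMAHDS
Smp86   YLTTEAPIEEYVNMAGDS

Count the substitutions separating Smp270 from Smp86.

Differing sites — 4:S/T; 6:C/A; 12:M/V; 13:K/N; 16:H/G.
That gives 5 mismatches out of 18 aligned sites, so the Hamming distance is 5.

5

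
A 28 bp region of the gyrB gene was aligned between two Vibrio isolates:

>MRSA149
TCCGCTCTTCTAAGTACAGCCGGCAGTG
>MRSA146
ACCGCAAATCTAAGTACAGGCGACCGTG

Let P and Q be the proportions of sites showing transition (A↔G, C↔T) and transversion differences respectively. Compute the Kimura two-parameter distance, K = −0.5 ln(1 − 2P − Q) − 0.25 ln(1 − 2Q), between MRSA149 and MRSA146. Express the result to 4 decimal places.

0.3081

The sequences differ at positions 1 (T/A, transversion), 6 (T/A, transversion), 7 (C/A, transversion), 8 (T/A, transversion), 20 (C/G, transversion), 23 (G/A, transition), 25 (A/C, transversion).
Of the 7 differences, 1 transition and 6 transversions over 28 sites: P = 1/28 = 0.035714, Q = 6/28 = 0.214286.
d = −0.5·ln(0.714286) − 0.25·ln(0.571428) = −0.5·(-0.336472) − 0.25·(-0.559617) = 0.3081.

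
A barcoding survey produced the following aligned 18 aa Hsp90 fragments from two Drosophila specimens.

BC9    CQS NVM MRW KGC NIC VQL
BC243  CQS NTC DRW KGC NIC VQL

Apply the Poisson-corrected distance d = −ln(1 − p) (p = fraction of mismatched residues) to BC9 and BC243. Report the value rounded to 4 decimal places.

0.1823

Mismatches occur at site 5 (V↔T), site 6 (M↔C), site 7 (M↔D).
p = 3/18 = 0.166667.
d = −ln(1 − 0.166667) = −ln(0.833333) = 0.1823.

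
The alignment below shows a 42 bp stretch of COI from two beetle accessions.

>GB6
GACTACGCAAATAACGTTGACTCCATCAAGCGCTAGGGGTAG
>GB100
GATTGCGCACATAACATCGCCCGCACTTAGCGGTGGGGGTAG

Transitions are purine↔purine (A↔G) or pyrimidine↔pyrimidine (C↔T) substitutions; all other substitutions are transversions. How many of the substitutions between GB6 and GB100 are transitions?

8

Mismatches occur at site 3 (C↔T, transition), site 5 (A↔G, transition), site 10 (A↔C, transversion), site 16 (G↔A, transition), site 18 (T↔C, transition), site 20 (A↔C, transversion), site 22 (T↔C, transition), site 23 (C↔G, transversion), site 26 (T↔C, transition), site 27 (C↔T, transition), site 28 (A↔T, transversion), site 33 (C↔G, transversion), site 35 (A↔G, transition).
Of the 13 differences, 8 transitions and 5 transversions, so the answer is 8.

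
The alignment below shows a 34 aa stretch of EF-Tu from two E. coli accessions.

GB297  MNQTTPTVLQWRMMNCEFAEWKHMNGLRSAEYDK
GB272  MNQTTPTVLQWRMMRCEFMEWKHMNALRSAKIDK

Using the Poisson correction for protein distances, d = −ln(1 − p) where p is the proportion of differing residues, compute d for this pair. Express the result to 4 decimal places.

Mismatches occur at site 15 (N↔R), site 19 (A↔M), site 26 (G↔A), site 31 (E↔K), site 32 (Y↔I).
p = 5/34 = 0.147059.
d = −ln(1 − 0.147059) = −ln(0.852941) = 0.1591.

0.1591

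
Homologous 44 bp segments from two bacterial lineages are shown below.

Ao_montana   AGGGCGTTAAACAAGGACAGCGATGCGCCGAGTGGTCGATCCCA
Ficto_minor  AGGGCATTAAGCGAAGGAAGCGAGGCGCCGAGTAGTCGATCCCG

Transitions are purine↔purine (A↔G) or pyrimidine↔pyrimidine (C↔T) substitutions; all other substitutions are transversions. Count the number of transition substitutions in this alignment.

7

Differing sites — 6:G/A (Ti); 11:A/G (Ti); 13:A/G (Ti); 15:G/A (Ti); 17:A/G (Ti); 18:C/A (Tv); 24:T/G (Tv); 34:G/A (Ti); 44:A/G (Ti).
Of the 9 differences, 7 transitions and 2 transversions, so the answer is 7.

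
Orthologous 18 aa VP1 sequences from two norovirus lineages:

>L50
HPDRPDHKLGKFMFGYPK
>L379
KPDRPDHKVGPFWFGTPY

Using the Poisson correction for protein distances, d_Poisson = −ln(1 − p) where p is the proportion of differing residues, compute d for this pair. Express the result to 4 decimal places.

Mismatches occur at site 1 (H/K), site 9 (L/V), site 11 (K/P), site 13 (M/W), site 16 (Y/T), site 18 (K/Y).
p = 6/18 = 0.333333.
d = −ln(1 − 0.333333) = −ln(0.666667) = 0.4055.

0.4055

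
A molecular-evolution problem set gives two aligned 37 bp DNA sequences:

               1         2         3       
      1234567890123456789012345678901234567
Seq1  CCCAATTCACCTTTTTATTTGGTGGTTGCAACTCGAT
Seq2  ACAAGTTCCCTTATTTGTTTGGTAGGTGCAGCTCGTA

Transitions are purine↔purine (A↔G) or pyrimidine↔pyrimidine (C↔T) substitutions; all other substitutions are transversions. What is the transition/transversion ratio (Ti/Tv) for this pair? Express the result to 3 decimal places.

Differing sites — 1:C/A (Tv); 3:C/A (Tv); 5:A/G (Ti); 9:A/C (Tv); 11:C/T (Ti); 13:T/A (Tv); 17:A/G (Ti); 24:G/A (Ti); 26:T/G (Tv); 31:A/G (Ti); 36:A/T (Tv); 37:T/A (Tv).
Of the 12 differences, 5 transitions and 7 transversions, so Ti/Tv = 5/7 = 0.714.

0.714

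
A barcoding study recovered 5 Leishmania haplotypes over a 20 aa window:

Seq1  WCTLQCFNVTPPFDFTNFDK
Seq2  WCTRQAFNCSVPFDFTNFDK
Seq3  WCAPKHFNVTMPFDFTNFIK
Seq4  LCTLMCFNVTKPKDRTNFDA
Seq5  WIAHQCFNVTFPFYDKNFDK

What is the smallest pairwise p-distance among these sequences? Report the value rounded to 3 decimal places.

Pairwise Hamming distances:
  Seq1 vs Seq2: 5
  Seq1 vs Seq3: 6
  Seq1 vs Seq4: 6
  Seq1 vs Seq5: 7
  Seq2 vs Seq3: 8
  Seq2 vs Seq4: 10
  Seq2 vs Seq5: 10
  Seq3 vs Seq4: 10
  Seq3 vs Seq5: 9
  Seq4 vs Seq5: 11
The smallest is 5 mismatches, between Seq1 and Seq2; p = 5/20 = 0.250.

0.250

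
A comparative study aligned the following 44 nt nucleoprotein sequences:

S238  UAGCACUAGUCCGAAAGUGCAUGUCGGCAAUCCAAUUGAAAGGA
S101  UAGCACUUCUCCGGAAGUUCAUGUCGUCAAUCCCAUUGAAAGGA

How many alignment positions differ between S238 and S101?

Differing sites — 8:A/U; 9:G/C; 14:A/G; 19:G/U; 27:G/U; 34:A/C.
That gives 6 mismatches out of 44 aligned sites, so the Hamming distance is 6.

6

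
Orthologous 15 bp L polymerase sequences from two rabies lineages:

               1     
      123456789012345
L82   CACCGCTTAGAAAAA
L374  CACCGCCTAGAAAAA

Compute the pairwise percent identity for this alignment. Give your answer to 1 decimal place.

93.3%

The sequences differ at position 7 (T/C).
14 of the 15 sites match, so the percent identity is 14/15 × 100 = 93.3%.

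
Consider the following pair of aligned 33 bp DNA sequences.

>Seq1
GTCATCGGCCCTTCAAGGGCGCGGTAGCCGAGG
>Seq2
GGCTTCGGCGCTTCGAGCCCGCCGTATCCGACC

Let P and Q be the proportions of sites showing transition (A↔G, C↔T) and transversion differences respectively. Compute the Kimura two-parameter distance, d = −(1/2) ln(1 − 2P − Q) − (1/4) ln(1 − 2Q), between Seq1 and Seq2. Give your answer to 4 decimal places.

0.3998

Mismatches occur at site 2 (T→G, transversion), site 4 (A→T, transversion), site 10 (C→G, transversion), site 15 (A→G, transition), site 18 (G→C, transversion), site 19 (G→C, transversion), site 23 (G→C, transversion), site 27 (G→T, transversion), site 32 (G→C, transversion), site 33 (G→C, transversion).
Of the 10 differences, 1 transition and 9 transversions over 33 sites: P = 1/33 = 0.030303, Q = 9/33 = 0.272727.
d = −0.5·ln(0.666667) − 0.25·ln(0.454546) = −0.5·(-0.405465) − 0.25·(-0.788456) = 0.3998.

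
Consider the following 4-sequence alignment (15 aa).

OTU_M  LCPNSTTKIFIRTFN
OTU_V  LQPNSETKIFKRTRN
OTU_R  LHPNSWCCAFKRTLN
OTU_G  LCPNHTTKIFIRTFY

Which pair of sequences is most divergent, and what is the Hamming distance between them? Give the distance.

Pairwise Hamming distances:
  OTU_M vs OTU_V: 4
  OTU_M vs OTU_R: 7
  OTU_M vs OTU_G: 2
  OTU_V vs OTU_R: 6
  OTU_V vs OTU_G: 6
  OTU_R vs OTU_G: 9
The largest is 9, between OTU_R and OTU_G.

9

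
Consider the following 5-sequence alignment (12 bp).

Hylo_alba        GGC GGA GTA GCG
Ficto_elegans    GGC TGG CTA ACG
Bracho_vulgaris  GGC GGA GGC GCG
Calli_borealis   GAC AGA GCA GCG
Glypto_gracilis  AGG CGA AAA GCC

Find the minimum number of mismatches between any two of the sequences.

Pairwise Hamming distances:
  Hylo_alba vs Ficto_elegans: 4
  Hylo_alba vs Bracho_vulgaris: 2
  Hylo_alba vs Calli_borealis: 3
  Hylo_alba vs Glypto_gracilis: 6
  Ficto_elegans vs Bracho_vulgaris: 6
  Ficto_elegans vs Calli_borealis: 6
  Ficto_elegans vs Glypto_gracilis: 8
  Bracho_vulgaris vs Calli_borealis: 4
  Bracho_vulgaris vs Glypto_gracilis: 7
  Calli_borealis vs Glypto_gracilis: 7
The smallest is 2, between Hylo_alba and Bracho_vulgaris.

2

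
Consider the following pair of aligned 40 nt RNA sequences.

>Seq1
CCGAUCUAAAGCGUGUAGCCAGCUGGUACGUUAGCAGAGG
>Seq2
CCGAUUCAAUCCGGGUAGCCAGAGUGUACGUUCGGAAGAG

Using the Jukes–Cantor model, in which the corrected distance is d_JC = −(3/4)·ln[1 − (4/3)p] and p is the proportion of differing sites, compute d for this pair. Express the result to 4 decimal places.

0.4260

Differing sites — 6:C/U; 7:U/C; 10:A/U; 11:G/C; 14:U/G; 23:C/A; 24:U/G; 25:G/U; 33:A/C; 35:C/G; 37:G/A; 38:A/G; 39:G/A.
p = 13/40 = 0.325000.
d = −0.75 · ln(1 − (4/3)·0.325000) = −0.75 · ln(0.566667) = −0.75 · (-0.567983) = 0.4260.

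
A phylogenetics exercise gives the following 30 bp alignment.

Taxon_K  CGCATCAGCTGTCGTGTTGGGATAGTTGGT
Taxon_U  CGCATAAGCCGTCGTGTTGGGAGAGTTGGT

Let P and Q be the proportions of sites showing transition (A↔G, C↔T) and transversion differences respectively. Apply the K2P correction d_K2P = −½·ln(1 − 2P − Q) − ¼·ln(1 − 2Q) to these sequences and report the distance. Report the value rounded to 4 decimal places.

Differing sites — 6:C/A (Tv); 10:T/C (Ti); 23:T/G (Tv).
Of the 3 differences, 1 transition and 2 transversions over 30 sites: P = 1/30 = 0.033333, Q = 2/30 = 0.066667.
d = −0.5·ln(0.866667) − 0.25·ln(0.866666) = −0.5·(-0.143100) − 0.25·(-0.143102) = 0.1073.

0.1073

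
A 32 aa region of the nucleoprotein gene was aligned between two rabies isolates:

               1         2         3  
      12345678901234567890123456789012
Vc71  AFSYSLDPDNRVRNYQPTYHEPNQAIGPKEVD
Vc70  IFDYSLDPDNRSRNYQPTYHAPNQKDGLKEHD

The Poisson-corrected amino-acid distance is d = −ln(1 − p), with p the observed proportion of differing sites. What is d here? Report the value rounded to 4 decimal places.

0.2877

Differing sites — 1:A/I; 3:S/D; 12:V/S; 21:E/A; 25:A/K; 26:I/D; 28:P/L; 31:V/H.
p = 8/32 = 0.250000.
d = −ln(1 − 0.250000) = −ln(0.750000) = 0.2877.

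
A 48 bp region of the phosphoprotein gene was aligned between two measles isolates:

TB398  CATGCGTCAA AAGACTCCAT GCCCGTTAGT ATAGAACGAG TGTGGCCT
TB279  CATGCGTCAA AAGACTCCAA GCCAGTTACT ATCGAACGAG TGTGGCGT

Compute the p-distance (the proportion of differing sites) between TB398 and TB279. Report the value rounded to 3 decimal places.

The sequences differ at positions 20 (T/A), 24 (C/A), 29 (G/C), 33 (A/C), 47 (C/G).
There are 5 differences over 48 sites, so p = 5/48 = 0.104.

0.104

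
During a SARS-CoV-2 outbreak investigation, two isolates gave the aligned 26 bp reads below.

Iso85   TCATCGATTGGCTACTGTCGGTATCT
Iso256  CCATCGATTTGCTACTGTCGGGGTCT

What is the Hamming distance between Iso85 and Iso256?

4

The sequences differ at positions 1 (T/C), 10 (G/T), 22 (T/G), 23 (A/G).
That gives 4 mismatches out of 26 aligned sites, so the Hamming distance is 4.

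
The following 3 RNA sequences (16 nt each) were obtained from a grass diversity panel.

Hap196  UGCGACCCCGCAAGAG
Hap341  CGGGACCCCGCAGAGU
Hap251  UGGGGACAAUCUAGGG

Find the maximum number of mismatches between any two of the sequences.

Pairwise Hamming distances:
  Hap196 vs Hap341: 6
  Hap196 vs Hap251: 8
  Hap341 vs Hap251: 10
The largest is 10, between Hap341 and Hap251.

10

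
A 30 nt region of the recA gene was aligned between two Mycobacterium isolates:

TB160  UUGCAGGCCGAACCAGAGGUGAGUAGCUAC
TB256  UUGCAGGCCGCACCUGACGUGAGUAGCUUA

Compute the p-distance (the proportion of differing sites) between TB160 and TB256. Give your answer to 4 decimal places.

The sequences differ at positions 11 (A/C), 15 (A/U), 18 (G/C), 29 (A/U), 30 (C/A).
There are 5 differences over 30 sites, so p = 5/30 = 0.1667.

0.1667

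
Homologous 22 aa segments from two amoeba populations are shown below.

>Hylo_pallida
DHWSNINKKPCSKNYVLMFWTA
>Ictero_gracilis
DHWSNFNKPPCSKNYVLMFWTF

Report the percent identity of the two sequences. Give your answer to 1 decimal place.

86.4%

Differing sites — 6:I/F; 9:K/P; 22:A/F.
19 of the 22 sites match, so the percent identity is 19/22 × 100 = 86.4%.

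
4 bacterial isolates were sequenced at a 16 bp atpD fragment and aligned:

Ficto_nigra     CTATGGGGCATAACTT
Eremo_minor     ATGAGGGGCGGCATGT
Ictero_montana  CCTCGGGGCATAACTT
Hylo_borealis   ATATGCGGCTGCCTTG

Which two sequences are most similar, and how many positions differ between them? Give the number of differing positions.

3

Pairwise Hamming distances:
  Ficto_nigra vs Eremo_minor: 8
  Ficto_nigra vs Ictero_montana: 3
  Ficto_nigra vs Hylo_borealis: 8
  Eremo_minor vs Ictero_montana: 9
  Eremo_minor vs Hylo_borealis: 7
  Ictero_montana vs Hylo_borealis: 11
The smallest is 3, between Ficto_nigra and Ictero_montana.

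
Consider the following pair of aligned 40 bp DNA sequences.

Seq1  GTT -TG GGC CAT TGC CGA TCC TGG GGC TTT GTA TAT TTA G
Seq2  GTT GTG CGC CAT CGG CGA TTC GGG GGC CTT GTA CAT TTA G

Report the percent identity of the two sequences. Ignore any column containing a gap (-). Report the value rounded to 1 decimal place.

Excluding the 1 gap column leaves 39 comparable sites.
The sequences differ at positions 7 (G/C), 13 (T/C), 15 (C/G), 20 (C/T), 22 (T/G), 28 (T/C), 34 (T/C).
32 of the 39 comparable sites match, so the percent identity is 32/39 × 100 = 82.1%.

82.1%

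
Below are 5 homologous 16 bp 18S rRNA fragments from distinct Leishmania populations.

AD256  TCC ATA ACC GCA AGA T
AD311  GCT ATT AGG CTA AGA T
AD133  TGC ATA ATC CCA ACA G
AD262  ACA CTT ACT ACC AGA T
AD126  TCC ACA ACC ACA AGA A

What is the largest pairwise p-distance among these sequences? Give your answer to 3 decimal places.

0.688

Pairwise Hamming distances:
  AD256 vs AD311: 7
  AD256 vs AD133: 5
  AD256 vs AD262: 7
  AD256 vs AD126: 3
  AD311 vs AD133: 9
  AD311 vs AD262: 8
  AD311 vs AD126: 9
  AD133 vs AD262: 11
  AD133 vs AD126: 6
  AD262 vs AD126: 8
The largest is 11 mismatches, between AD133 and AD262; p = 11/16 = 0.688.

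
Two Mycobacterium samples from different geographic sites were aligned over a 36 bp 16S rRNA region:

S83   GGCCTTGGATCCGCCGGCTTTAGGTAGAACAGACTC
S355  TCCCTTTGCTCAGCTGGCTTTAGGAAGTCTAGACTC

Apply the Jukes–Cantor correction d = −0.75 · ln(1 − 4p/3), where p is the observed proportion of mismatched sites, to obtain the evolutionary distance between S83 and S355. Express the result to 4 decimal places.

0.3470

Differing sites — 1:G/T; 2:G/C; 7:G/T; 9:A/C; 12:C/A; 15:C/T; 25:T/A; 28:A/T; 29:A/C; 30:C/T.
p = 10/36 = 0.277778.
d = −0.75 · ln(1 − (4/3)·0.277778) = −0.75 · ln(0.629629) = −0.75 · (-0.462625) = 0.3470.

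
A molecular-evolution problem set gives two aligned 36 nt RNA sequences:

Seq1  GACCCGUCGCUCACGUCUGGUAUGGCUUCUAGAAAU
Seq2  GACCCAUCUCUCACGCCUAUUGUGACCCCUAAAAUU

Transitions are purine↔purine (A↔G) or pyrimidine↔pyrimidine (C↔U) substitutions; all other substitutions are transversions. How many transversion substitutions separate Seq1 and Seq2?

3

Differing sites — 6:G/A (Ti); 9:G/U (Tv); 16:U/C (Ti); 19:G/A (Ti); 20:G/U (Tv); 22:A/G (Ti); 25:G/A (Ti); 27:U/C (Ti); 28:U/C (Ti); 32:G/A (Ti); 35:A/U (Tv).
Of the 11 differences, 8 transitions and 3 transversions, so the answer is 3.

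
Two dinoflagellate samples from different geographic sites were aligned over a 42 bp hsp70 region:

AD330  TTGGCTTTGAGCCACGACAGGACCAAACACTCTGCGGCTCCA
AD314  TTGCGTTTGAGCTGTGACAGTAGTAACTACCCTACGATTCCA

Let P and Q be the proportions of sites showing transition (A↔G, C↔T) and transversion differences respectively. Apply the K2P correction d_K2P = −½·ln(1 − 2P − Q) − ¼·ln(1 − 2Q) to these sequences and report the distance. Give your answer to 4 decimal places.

0.4646

The sequences differ at positions 4 (G/C, transversion), 5 (C/G, transversion), 13 (C/T, transition), 14 (A/G, transition), 15 (C/T, transition), 21 (G/T, transversion), 23 (C/G, transversion), 24 (C/T, transition), 27 (A/C, transversion), 28 (C/T, transition), 31 (T/C, transition), 34 (G/A, transition), 37 (G/A, transition), 38 (C/T, transition).
Of the 14 differences, 9 transitions and 5 transversions over 42 sites: P = 9/42 = 0.214286, Q = 5/42 = 0.119048.
d = −0.5·ln(0.452380) − 0.25·ln(0.761904) = −0.5·(-0.793233) − 0.25·(-0.271935) = 0.4646.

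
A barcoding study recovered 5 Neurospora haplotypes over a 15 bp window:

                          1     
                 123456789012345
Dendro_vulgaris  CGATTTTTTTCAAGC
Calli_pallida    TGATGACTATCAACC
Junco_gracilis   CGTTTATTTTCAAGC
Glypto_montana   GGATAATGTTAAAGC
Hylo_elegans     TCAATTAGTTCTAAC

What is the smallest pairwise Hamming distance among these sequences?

Pairwise Hamming distances:
  Dendro_vulgaris vs Calli_pallida: 6
  Dendro_vulgaris vs Junco_gracilis: 2
  Dendro_vulgaris vs Glypto_montana: 5
  Dendro_vulgaris vs Hylo_elegans: 7
  Calli_pallida vs Junco_gracilis: 6
  Calli_pallida vs Glypto_montana: 7
  Calli_pallida vs Hylo_elegans: 9
  Junco_gracilis vs Glypto_montana: 5
  Junco_gracilis vs Hylo_elegans: 9
  Glypto_montana vs Hylo_elegans: 9
The smallest is 2, between Dendro_vulgaris and Junco_gracilis.

2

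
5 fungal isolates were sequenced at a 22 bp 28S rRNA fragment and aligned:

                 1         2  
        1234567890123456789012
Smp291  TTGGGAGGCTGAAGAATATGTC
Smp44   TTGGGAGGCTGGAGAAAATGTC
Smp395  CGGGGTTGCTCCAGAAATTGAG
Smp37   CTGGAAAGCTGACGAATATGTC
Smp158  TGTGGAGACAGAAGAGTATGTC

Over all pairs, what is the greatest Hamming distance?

13

Pairwise Hamming distances:
  Smp291 vs Smp44: 2
  Smp291 vs Smp395: 10
  Smp291 vs Smp37: 4
  Smp291 vs Smp158: 5
  Smp44 vs Smp395: 9
  Smp44 vs Smp37: 6
  Smp44 vs Smp158: 7
  Smp395 vs Smp37: 11
  Smp395 vs Smp158: 13
  Smp37 vs Smp158: 9
The largest is 13, between Smp395 and Smp158.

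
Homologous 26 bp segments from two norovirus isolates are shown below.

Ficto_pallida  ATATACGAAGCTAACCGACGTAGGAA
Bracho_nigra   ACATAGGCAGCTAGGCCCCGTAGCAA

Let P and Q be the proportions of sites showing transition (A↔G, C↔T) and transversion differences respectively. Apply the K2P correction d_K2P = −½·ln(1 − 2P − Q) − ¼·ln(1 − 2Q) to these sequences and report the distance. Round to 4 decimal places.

Differing sites — 2:T/C (Ti); 6:C/G (Tv); 8:A/C (Tv); 14:A/G (Ti); 15:C/G (Tv); 17:G/C (Tv); 18:A/C (Tv); 24:G/C (Tv).
Of the 8 differences, 2 transitions and 6 transversions over 26 sites: P = 2/26 = 0.076923, Q = 6/26 = 0.230769.
d = −0.5·ln(0.615385) − 0.25·ln(0.538462) = −0.5·(-0.485507) − 0.25·(-0.619038) = 0.3975.

0.3975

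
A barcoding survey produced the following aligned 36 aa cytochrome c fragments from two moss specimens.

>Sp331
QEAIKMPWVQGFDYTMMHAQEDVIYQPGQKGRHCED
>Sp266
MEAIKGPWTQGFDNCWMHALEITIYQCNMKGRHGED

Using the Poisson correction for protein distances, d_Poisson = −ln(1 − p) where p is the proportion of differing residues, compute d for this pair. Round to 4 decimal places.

The sequences differ at positions 1 (Q/M), 6 (M/G), 9 (V/T), 14 (Y/N), 15 (T/C), 16 (M/W), 20 (Q/L), 22 (D/I), 23 (V/T), 27 (P/C), 28 (G/N), 29 (Q/M), 34 (C/G).
p = 13/36 = 0.361111.
d = −ln(1 − 0.361111) = −ln(0.638889) = 0.4480.

0.4480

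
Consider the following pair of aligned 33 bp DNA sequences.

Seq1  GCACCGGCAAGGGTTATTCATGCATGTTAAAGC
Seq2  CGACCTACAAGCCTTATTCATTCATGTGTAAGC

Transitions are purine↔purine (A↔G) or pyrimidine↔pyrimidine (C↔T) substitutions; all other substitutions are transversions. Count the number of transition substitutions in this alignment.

Mismatches occur at site 1 (G→C, transversion), site 2 (C→G, transversion), site 6 (G→T, transversion), site 7 (G→A, transition), site 12 (G→C, transversion), site 13 (G→C, transversion), site 22 (G→T, transversion), site 28 (T→G, transversion), site 29 (A→T, transversion).
Of the 9 differences, 1 transition and 8 transversions, so the answer is 1.

1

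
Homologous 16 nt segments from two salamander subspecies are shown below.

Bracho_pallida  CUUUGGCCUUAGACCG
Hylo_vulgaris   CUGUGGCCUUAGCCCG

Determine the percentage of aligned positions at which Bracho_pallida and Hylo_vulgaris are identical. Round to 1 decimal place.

Differing sites — 3:U/G; 13:A/C.
14 of the 16 sites match, so the percent identity is 14/16 × 100 = 87.5%.

87.5%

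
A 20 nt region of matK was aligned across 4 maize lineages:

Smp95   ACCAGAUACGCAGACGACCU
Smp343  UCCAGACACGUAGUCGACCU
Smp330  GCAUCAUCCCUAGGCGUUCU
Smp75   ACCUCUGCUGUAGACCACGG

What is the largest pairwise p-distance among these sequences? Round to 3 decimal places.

Pairwise Hamming distances:
  Smp95 vs Smp343: 4
  Smp95 vs Smp330: 10
  Smp95 vs Smp75: 10
  Smp343 vs Smp330: 10
  Smp343 vs Smp75: 11
  Smp330 vs Smp75: 12
The largest is 12 mismatches, between Smp330 and Smp75; p = 12/20 = 0.600.

0.600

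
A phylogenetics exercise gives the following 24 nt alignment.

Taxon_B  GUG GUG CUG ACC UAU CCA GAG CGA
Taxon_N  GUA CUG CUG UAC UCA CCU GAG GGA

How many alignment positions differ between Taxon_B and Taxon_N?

Mismatches occur at site 3 (G↔A), site 4 (G↔C), site 10 (A↔U), site 11 (C↔A), site 14 (A↔C), site 15 (U↔A), site 18 (A↔U), site 22 (C↔G).
That gives 8 mismatches out of 24 aligned sites, so the Hamming distance is 8.

8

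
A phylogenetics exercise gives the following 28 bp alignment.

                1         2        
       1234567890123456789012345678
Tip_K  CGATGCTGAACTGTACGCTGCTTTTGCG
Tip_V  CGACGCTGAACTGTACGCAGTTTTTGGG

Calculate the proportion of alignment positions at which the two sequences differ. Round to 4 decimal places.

0.1429

Differing sites — 4:T/C; 19:T/A; 21:C/T; 27:C/G.
There are 4 differences over 28 sites, so p = 4/28 = 0.1429.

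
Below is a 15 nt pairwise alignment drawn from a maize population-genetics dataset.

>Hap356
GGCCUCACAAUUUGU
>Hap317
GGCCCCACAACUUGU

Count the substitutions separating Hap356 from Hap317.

The sequences differ at positions 5 (U/C), 11 (U/C).
That gives 2 mismatches out of 15 aligned sites, so the Hamming distance is 2.

2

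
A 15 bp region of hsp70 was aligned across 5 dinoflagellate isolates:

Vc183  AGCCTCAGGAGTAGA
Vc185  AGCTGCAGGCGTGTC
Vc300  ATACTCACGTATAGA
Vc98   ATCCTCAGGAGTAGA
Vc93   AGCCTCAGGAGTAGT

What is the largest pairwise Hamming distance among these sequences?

10

Pairwise Hamming distances:
  Vc183 vs Vc185: 6
  Vc183 vs Vc300: 5
  Vc183 vs Vc98: 1
  Vc183 vs Vc93: 1
  Vc185 vs Vc300: 10
  Vc185 vs Vc98: 7
  Vc185 vs Vc93: 6
  Vc300 vs Vc98: 4
  Vc300 vs Vc93: 6
  Vc98 vs Vc93: 2
The largest is 10, between Vc185 and Vc300.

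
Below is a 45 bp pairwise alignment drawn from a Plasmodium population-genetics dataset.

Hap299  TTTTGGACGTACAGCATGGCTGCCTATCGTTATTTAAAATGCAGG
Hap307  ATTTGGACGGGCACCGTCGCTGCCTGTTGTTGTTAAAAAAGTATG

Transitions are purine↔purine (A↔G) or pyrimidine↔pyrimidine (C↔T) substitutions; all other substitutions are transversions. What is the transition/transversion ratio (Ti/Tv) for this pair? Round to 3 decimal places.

0.857

The sequences differ at positions 1 (T/A, transversion), 10 (T/G, transversion), 11 (A/G, transition), 14 (G/C, transversion), 16 (A/G, transition), 18 (G/C, transversion), 26 (A/G, transition), 28 (C/T, transition), 32 (A/G, transition), 35 (T/A, transversion), 40 (T/A, transversion), 42 (C/T, transition), 44 (G/T, transversion).
Of the 13 differences, 6 transitions and 7 transversions, so Ti/Tv = 6/7 = 0.857.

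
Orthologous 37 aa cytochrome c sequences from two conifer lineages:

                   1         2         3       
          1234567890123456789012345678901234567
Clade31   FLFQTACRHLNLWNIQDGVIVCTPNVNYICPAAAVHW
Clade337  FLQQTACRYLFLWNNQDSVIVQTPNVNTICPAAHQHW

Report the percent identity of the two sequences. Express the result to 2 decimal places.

75.68%

The sequences differ at positions 3 (F/Q), 9 (H/Y), 11 (N/F), 15 (I/N), 18 (G/S), 22 (C/Q), 28 (Y/T), 34 (A/H), 35 (V/Q).
28 of the 37 sites match, so the percent identity is 28/37 × 100 = 75.68%.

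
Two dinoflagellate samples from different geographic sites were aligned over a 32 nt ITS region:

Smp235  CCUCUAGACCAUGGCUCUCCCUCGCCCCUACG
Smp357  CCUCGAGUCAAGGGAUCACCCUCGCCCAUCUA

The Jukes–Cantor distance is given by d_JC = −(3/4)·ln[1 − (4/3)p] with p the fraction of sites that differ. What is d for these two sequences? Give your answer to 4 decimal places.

0.4042

The sequences differ at positions 5 (U/G), 8 (A/U), 10 (C/A), 12 (U/G), 15 (C/A), 18 (U/A), 28 (C/A), 30 (A/C), 31 (C/U), 32 (G/A).
p = 10/32 = 0.312500.
d = −0.75 · ln(1 − (4/3)·0.312500) = −0.75 · ln(0.583333) = −0.75 · (-0.538997) = 0.4042.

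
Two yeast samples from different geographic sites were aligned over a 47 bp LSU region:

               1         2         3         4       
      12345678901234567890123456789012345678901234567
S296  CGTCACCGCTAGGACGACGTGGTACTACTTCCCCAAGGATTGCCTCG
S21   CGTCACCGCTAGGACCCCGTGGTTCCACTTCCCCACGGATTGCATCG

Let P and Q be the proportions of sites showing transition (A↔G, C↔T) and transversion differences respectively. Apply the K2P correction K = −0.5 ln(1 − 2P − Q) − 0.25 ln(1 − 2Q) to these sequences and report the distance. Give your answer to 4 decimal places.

0.1404

Differing sites — 16:G/C (Tv); 17:A/C (Tv); 24:A/T (Tv); 26:T/C (Ti); 36:A/C (Tv); 44:C/A (Tv).
Of the 6 differences, 1 transition and 5 transversions over 47 sites: P = 1/47 = 0.021277, Q = 5/47 = 0.106383.
d = −0.5·ln(0.851063) − 0.25·ln(0.787234) = −0.5·(-0.161269) − 0.25·(-0.239230) = 0.1404.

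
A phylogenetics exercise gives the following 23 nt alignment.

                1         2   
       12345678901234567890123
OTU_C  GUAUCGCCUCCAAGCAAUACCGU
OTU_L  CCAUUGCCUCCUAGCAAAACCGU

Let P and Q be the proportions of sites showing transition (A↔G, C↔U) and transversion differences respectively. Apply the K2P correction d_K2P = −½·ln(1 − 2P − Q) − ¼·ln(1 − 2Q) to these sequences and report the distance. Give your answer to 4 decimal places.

Differing sites — 1:G/C (Tv); 2:U/C (Ti); 5:C/U (Ti); 12:A/U (Tv); 18:U/A (Tv).
Of the 5 differences, 2 transitions and 3 transversions over 23 sites: P = 2/23 = 0.086957, Q = 3/23 = 0.130435.
d = −0.5·ln(0.695651) − 0.25·ln(0.739130) = −0.5·(-0.362907) − 0.25·(-0.302281) = 0.2570.

0.2570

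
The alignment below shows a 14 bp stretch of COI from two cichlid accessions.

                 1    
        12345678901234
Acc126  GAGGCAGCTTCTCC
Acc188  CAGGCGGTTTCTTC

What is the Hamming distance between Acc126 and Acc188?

Differing sites — 1:G/C; 6:A/G; 8:C/T; 13:C/T.
That gives 4 mismatches out of 14 aligned sites, so the Hamming distance is 4.

4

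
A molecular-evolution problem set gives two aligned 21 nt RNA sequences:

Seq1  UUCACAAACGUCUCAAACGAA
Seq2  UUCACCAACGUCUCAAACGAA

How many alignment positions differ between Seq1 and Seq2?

1

A single mismatch occurs at site 6 (A/C).
That gives 1 mismatch out of 21 aligned sites, so the Hamming distance is 1.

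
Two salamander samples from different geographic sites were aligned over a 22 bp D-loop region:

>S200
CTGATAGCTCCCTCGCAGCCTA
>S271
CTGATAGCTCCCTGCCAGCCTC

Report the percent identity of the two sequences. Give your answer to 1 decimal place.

86.4%

Mismatches occur at site 14 (C→G), site 15 (G→C), site 22 (A→C).
19 of the 22 sites match, so the percent identity is 19/22 × 100 = 86.4%.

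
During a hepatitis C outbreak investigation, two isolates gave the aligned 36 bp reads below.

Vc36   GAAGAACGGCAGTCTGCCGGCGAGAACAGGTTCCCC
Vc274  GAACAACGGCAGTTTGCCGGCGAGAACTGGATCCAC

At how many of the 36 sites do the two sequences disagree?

The sequences differ at positions 4 (G/C), 14 (C/T), 28 (A/T), 31 (T/A), 35 (C/A).
That gives 5 mismatches out of 36 aligned sites, so the Hamming distance is 5.

5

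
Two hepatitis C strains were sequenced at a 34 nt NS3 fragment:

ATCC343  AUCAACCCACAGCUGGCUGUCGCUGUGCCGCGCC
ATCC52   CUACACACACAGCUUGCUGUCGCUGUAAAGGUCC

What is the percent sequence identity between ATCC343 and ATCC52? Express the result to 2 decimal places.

70.59%

Differing sites — 1:A/C; 3:C/A; 4:A/C; 7:C/A; 15:G/U; 27:G/A; 28:C/A; 29:C/A; 31:C/G; 32:G/U.
24 of the 34 sites match, so the percent identity is 24/34 × 100 = 70.59%.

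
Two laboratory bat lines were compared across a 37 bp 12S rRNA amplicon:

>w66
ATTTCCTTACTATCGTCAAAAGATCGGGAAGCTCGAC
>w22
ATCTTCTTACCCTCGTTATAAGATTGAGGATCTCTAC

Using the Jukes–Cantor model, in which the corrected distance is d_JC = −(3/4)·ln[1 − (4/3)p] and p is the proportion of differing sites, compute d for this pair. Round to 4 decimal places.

The sequences differ at positions 3 (T/C), 5 (C/T), 11 (T/C), 12 (A/C), 17 (C/T), 19 (A/T), 25 (C/T), 27 (G/A), 29 (A/G), 31 (G/T), 35 (G/T).
p = 11/37 = 0.297297.
d = −0.75 · ln(1 − (4/3)·0.297297) = −0.75 · ln(0.603604) = −0.75 · (-0.504837) = 0.3786.

0.3786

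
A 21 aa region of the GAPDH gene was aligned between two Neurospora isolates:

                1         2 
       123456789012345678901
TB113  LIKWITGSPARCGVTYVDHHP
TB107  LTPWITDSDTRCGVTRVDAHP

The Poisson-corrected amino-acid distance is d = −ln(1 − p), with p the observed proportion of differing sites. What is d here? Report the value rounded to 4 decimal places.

0.4055

The sequences differ at positions 2 (I/T), 3 (K/P), 7 (G/D), 9 (P/D), 10 (A/T), 16 (Y/R), 19 (H/A).
p = 7/21 = 0.333333.
d = −ln(1 − 0.333333) = −ln(0.666667) = 0.4055.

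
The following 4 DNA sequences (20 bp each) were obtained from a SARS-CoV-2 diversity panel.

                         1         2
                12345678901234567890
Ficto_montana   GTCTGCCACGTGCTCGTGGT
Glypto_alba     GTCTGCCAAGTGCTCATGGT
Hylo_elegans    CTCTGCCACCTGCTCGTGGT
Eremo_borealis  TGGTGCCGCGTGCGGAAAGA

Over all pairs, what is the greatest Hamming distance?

11

Pairwise Hamming distances:
  Ficto_montana vs Glypto_alba: 2
  Ficto_montana vs Hylo_elegans: 2
  Ficto_montana vs Eremo_borealis: 10
  Glypto_alba vs Hylo_elegans: 4
  Glypto_alba vs Eremo_borealis: 10
  Hylo_elegans vs Eremo_borealis: 11
The largest is 11, between Hylo_elegans and Eremo_borealis.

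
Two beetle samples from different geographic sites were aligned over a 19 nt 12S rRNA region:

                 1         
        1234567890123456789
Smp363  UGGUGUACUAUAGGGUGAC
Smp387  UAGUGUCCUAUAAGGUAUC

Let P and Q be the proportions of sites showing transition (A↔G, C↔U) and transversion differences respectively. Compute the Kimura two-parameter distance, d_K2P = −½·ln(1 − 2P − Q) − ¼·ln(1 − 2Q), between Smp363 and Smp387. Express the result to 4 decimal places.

0.3324

The sequences differ at positions 2 (G/A, transition), 7 (A/C, transversion), 13 (G/A, transition), 17 (G/A, transition), 18 (A/U, transversion).
Of the 5 differences, 3 transitions and 2 transversions over 19 sites: P = 3/19 = 0.157895, Q = 2/19 = 0.105263.
d = −0.5·ln(0.578947) − 0.25·ln(0.789474) = −0.5·(-0.546544) − 0.25·(-0.236388) = 0.3324.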